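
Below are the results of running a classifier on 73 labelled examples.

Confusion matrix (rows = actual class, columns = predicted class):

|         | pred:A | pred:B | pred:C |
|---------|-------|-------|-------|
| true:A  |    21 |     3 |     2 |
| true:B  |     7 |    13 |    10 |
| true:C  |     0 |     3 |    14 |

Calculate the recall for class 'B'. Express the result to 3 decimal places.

0.433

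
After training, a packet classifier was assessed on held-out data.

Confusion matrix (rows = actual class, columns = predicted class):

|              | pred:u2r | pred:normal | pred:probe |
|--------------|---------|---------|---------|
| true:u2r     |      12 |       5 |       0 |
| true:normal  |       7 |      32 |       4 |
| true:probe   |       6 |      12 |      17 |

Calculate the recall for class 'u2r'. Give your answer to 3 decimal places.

0.706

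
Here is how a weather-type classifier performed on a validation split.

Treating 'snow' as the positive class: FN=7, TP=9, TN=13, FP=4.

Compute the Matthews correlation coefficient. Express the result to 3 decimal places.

0.335

MCC = (TP·TN − FP·FN) / √((TP+FP)(TP+FN)(TN+FP)(TN+FN))
Numerator = 9·13 − 4·7 = 89
Denominator = √(13·16·17·20) = √70720 = 265.9323
MCC = 89 / 265.9323 = 0.335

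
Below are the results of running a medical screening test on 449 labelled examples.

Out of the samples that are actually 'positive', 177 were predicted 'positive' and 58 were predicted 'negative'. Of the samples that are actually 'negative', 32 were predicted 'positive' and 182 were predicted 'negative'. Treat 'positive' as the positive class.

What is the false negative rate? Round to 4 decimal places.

0.2468

FNR = FN/(FN+TP) = 58/(58+177) = 0.2468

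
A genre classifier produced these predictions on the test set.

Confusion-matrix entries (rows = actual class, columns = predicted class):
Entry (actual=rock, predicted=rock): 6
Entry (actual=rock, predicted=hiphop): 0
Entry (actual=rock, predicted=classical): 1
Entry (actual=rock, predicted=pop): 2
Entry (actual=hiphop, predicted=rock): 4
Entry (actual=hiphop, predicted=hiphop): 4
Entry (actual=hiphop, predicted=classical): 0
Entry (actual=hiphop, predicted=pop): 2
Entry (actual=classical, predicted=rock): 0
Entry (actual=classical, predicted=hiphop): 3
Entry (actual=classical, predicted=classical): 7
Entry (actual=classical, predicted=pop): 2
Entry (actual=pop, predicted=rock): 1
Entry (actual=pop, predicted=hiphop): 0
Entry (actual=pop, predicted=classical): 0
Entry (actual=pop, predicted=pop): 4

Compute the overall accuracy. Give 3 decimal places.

Accuracy = trace / total = (6+4+7+4=21) / 36 = 21/36 = 0.583

0.583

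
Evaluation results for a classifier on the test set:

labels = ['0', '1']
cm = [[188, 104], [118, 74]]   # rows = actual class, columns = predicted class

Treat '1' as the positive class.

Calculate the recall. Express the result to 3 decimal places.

0.385

Recall = TP/(TP+FN) = 74/(74+118) = 74/192 = 0.385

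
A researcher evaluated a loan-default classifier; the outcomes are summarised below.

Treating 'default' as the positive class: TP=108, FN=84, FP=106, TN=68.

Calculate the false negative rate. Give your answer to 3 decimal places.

0.438

FNR = FN/(FN+TP) = 84/(84+108) = 0.438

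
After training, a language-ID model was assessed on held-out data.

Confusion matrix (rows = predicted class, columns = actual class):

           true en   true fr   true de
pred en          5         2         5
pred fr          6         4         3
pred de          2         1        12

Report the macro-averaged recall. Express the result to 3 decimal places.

Per-class recall (TP/(TP+FN)):
  en: TP=5, FN=6+2=8 → 5/13 = 0.3846
  fr: TP=4, FN=2+1=3 → 4/7 = 0.5714
  de: TP=12, FN=5+3=8 → 12/20 = 0.6000
Macro-recall = mean = (0.3846 + 0.5714 + 0.6000) / 3 = 0.519

0.519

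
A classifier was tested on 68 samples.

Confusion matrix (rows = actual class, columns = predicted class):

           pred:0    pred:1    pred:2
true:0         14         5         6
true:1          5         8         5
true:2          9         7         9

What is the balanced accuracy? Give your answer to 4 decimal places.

0.4548

Balanced accuracy = mean of per-class recall.
  0: recall = 14/25 = 0.56000
  1: recall = 8/18 = 0.44444
  2: recall = 9/25 = 0.36000
Mean = (0.56000 + 0.44444 + 0.36000) / 3 = 0.4548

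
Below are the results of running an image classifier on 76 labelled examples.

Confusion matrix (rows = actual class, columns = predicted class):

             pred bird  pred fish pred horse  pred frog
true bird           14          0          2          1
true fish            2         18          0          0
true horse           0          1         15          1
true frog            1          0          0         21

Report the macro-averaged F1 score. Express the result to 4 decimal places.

0.8906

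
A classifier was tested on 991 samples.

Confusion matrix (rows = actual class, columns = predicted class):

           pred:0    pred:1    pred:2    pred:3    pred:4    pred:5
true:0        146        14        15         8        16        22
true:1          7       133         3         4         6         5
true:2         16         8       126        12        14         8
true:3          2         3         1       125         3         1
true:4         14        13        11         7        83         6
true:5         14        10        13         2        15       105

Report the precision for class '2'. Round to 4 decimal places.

0.7456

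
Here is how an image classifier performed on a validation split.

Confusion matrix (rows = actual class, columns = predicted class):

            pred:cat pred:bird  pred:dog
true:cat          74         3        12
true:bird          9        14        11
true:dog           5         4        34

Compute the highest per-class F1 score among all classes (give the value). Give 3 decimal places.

Per-class F1 score (2·TP/(2·TP+FP+FN)):
  cat: TP=74, FP=9+5=14, FN=3+12=15 → 148/177 = 0.8362
  bird: TP=14, FP=3+4=7, FN=9+11=20 → 28/55 = 0.5091
  dog: TP=34, FP=12+11=23, FN=5+4=9 → 68/100 = 0.6800
Highest is class 'cat' with F1 score = 0.836.

0.836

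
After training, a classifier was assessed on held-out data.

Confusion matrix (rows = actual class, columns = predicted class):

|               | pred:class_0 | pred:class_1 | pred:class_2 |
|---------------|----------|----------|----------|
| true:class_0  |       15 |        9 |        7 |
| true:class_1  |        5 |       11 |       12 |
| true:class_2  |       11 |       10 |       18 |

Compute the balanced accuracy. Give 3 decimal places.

0.446

Balanced accuracy = mean of per-class recall.
  class_0: recall = 15/31 = 0.4839
  class_1: recall = 11/28 = 0.3929
  class_2: recall = 18/39 = 0.4615
Mean = (0.4839 + 0.3929 + 0.4615) / 3 = 0.446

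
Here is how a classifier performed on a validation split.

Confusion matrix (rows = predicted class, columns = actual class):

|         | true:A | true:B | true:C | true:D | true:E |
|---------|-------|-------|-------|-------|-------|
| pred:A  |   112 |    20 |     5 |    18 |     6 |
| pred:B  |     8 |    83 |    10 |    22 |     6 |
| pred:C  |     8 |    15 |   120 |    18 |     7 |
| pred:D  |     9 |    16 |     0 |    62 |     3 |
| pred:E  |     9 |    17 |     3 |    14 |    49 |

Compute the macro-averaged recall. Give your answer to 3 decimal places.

0.668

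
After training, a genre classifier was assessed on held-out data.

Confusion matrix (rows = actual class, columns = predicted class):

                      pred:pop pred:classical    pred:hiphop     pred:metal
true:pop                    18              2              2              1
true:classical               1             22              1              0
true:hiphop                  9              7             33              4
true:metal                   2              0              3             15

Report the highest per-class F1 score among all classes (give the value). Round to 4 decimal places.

0.8000

Per-class F1 score (2·TP/(2·TP+FP+FN)):
  pop: TP=18, FP=1+9+2=12, FN=2+2+1=5 → 36/53 = 0.67925
  classical: TP=22, FP=2+7+0=9, FN=1+1+0=2 → 44/55 = 0.80000
  hiphop: TP=33, FP=2+1+3=6, FN=9+7+4=20 → 66/92 = 0.71739
  metal: TP=15, FP=1+0+4=5, FN=2+0+3=5 → 30/40 = 0.75000
Highest is class 'classical' with F1 score = 0.8000.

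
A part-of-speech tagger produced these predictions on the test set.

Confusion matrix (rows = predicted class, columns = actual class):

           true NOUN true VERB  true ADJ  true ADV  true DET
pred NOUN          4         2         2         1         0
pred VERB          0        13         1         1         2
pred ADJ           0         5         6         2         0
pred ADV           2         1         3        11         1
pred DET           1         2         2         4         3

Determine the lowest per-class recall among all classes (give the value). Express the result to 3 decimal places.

0.429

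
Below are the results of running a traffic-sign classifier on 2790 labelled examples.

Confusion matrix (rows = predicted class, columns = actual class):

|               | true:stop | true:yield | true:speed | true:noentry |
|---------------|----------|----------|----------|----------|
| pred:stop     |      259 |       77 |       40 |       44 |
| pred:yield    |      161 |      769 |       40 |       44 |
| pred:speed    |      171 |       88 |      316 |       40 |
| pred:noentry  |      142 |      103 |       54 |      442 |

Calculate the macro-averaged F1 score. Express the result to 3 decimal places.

Per-class F1 score (2·TP/(2·TP+FP+FN)):
  stop: TP=259, FP=77+40+44=161, FN=161+171+142=474 → 518/1153 = 0.4493
  yield: TP=769, FP=161+40+44=245, FN=77+88+103=268 → 1538/2051 = 0.7499
  speed: TP=316, FP=171+88+40=299, FN=40+40+54=134 → 632/1065 = 0.5934
  noentry: TP=442, FP=142+103+54=299, FN=44+44+40=128 → 884/1311 = 0.6743
Macro-F1 score = mean = (0.4493 + 0.7499 + 0.5934 + 0.6743) / 4 = 0.617

0.617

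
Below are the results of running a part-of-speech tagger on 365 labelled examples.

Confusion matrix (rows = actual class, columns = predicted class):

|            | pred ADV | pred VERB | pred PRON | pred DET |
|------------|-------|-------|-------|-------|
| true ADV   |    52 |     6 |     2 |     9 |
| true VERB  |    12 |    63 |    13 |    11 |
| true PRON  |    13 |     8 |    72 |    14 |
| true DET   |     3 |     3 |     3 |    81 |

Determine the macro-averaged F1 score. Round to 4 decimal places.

Per-class F1 score (2·TP/(2·TP+FP+FN)):
  ADV: TP=52, FP=12+13+3=28, FN=6+2+9=17 → 104/149 = 0.69799
  VERB: TP=63, FP=6+8+3=17, FN=12+13+11=36 → 126/179 = 0.70391
  PRON: TP=72, FP=2+13+3=18, FN=13+8+14=35 → 144/197 = 0.73096
  DET: TP=81, FP=9+11+14=34, FN=3+3+3=9 → 162/205 = 0.79024
Macro-F1 score = mean = (0.69799 + 0.70391 + 0.73096 + 0.79024) / 4 = 0.7308

0.7308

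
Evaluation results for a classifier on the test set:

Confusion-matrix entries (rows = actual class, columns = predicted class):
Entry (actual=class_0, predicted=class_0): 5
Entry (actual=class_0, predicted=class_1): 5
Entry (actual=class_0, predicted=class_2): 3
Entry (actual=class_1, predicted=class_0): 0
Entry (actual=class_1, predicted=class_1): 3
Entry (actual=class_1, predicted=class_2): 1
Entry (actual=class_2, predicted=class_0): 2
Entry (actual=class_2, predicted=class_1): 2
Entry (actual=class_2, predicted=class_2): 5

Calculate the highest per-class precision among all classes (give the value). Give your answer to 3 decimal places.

0.714

Per-class precision (TP/(TP+FP)):
  class_0: TP=5, FP=0+2=2 → 5/7 = 0.7143
  class_1: TP=3, FP=5+2=7 → 3/10 = 0.3000
  class_2: TP=5, FP=3+1=4 → 5/9 = 0.5556
Highest is class 'class_0' with precision = 0.714.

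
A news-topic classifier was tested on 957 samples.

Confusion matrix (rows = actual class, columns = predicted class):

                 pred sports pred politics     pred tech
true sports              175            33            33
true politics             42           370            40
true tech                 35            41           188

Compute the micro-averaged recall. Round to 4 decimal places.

0.7659

Micro-averaging pools counts across classes: ΣTP=733, ΣFP=224, ΣFN=224.
Micro-recall = TP/(TP+FN) on pooled counts = 0.7659 (equals overall accuracy in single-label multiclass).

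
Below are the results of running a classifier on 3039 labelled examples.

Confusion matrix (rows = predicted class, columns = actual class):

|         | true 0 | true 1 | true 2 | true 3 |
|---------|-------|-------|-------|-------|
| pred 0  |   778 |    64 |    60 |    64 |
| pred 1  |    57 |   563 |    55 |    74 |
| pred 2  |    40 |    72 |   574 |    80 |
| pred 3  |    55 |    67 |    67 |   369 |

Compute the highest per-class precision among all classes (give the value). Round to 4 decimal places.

Per-class precision (TP/(TP+FP)):
  0: TP=778, FP=64+60+64=188 → 778/966 = 0.80538
  1: TP=563, FP=57+55+74=186 → 563/749 = 0.75167
  2: TP=574, FP=40+72+80=192 → 574/766 = 0.74935
  3: TP=369, FP=55+67+67=189 → 369/558 = 0.66129
Highest is class '0' with precision = 0.8054.

0.8054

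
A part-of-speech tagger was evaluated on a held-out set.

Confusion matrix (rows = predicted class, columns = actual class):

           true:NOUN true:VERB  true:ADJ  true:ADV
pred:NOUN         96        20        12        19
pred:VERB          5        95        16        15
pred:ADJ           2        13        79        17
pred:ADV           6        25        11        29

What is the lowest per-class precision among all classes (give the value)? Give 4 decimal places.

Per-class precision (TP/(TP+FP)):
  NOUN: TP=96, FP=20+12+19=51 → 96/147 = 0.65306
  VERB: TP=95, FP=5+16+15=36 → 95/131 = 0.72519
  ADJ: TP=79, FP=2+13+17=32 → 79/111 = 0.71171
  ADV: TP=29, FP=6+25+11=42 → 29/71 = 0.40845
Lowest is class 'ADV' with precision = 0.4085.

0.4085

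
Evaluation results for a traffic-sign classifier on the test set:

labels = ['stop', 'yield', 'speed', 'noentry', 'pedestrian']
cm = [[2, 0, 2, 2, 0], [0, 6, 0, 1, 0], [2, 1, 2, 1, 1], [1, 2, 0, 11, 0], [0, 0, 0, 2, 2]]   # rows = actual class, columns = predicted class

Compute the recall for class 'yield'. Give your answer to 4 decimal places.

Treat 'yield' as positive and all other classes as negative.
recall = TP/(TP+FN).
yield: TP=6, FN=0+0+1+0=1 → 6/7 = 0.85714

0.8571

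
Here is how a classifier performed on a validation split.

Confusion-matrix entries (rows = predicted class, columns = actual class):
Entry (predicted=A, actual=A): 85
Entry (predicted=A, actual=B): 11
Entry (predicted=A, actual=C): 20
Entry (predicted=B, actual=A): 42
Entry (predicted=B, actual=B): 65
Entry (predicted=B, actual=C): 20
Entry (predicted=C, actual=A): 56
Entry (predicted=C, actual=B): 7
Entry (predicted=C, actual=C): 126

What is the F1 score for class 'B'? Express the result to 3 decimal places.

Take TP from the diagonal, FP from the rest of the 'B' prediction marginal, FN from the rest of the 'B' actual marginal.
F1 score = 2·TP/(2·TP+FP+FN).
B: TP=65, FP=42+20=62, FN=11+7=18 → 130/210 = 0.6190

0.619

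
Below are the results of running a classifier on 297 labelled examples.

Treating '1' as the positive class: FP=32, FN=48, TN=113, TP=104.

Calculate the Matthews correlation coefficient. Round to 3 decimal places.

MCC = (TP·TN − FP·FN) / √((TP+FP)(TP+FN)(TN+FP)(TN+FN))
Numerator = 104·113 − 32·48 = 10216
Denominator = √(136·152·145·161) = √482587840 = 21967.8820
MCC = 10216 / 21967.8820 = 0.465

0.465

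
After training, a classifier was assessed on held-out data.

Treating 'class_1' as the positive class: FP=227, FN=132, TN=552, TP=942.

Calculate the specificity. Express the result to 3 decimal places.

Specificity = TN/(TN+FP) = 552/(552+227) = 0.709

0.709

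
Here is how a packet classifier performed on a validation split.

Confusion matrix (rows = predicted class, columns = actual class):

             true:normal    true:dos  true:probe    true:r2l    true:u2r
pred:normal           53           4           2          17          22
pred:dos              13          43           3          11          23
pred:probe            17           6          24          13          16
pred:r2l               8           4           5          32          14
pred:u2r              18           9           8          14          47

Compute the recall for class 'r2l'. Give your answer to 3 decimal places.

Treat 'r2l' as positive and all other classes as negative.
recall = TP/(TP+FN).
r2l: TP=32, FN=17+11+13+14=55 → 32/87 = 0.3678

0.368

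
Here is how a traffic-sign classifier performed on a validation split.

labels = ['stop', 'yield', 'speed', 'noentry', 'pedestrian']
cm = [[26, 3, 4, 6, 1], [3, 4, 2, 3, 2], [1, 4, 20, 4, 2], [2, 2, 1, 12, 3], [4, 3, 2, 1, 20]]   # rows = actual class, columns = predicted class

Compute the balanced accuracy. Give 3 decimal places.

0.570

Balanced accuracy = mean of per-class recall.
  stop: recall = 26/40 = 0.6500
  yield: recall = 4/14 = 0.2857
  speed: recall = 20/31 = 0.6452
  noentry: recall = 12/20 = 0.6000
  pedestrian: recall = 20/30 = 0.6667
Mean = (0.6500 + 0.2857 + 0.6452 + 0.6000 + 0.6667) / 5 = 0.570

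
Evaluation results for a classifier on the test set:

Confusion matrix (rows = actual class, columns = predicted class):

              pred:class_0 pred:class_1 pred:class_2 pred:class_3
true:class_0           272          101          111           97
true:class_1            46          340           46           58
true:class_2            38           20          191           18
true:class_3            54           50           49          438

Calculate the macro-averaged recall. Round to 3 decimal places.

Per-class recall (TP/(TP+FN)):
  class_0: TP=272, FN=101+111+97=309 → 272/581 = 0.4682
  class_1: TP=340, FN=46+46+58=150 → 340/490 = 0.6939
  class_2: TP=191, FN=38+20+18=76 → 191/267 = 0.7154
  class_3: TP=438, FN=54+50+49=153 → 438/591 = 0.7411
Macro-recall = mean = (0.4682 + 0.6939 + 0.7154 + 0.7411) / 4 = 0.655

0.655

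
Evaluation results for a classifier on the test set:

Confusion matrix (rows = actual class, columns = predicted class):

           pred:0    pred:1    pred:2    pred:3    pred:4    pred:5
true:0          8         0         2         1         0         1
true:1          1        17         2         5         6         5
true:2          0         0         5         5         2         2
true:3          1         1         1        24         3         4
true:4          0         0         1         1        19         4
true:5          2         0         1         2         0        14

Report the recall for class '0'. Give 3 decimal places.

0.667

Treat '0' as positive and all other classes as negative.
recall = TP/(TP+FN).
0: TP=8, FN=0+2+1+0+1=4 → 8/12 = 0.6667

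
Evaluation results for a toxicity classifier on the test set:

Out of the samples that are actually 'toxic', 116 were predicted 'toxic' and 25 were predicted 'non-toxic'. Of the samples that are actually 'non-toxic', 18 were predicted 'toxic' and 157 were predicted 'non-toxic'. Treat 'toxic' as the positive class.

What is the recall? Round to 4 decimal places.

Recall = TP/(TP+FN) = 116/(116+25) = 116/141 = 0.8227

0.8227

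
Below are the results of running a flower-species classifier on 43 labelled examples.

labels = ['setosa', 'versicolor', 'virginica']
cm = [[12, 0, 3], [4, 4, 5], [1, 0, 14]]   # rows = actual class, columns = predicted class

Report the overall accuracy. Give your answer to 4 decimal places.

0.6977

Accuracy = trace / total = (12+4+14=30) / 43 = 30/43 = 0.6977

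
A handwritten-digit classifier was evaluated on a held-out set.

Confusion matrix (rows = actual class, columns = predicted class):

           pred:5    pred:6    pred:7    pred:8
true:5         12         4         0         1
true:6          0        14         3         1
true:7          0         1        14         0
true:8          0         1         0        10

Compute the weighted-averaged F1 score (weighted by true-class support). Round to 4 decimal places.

0.8200

Per-class F1 score (2·TP/(2·TP+FP+FN)):
  5: TP=12, FP=0+0+0=0, FN=4+0+1=5 → 24/29 = 0.82759
  6: TP=14, FP=4+1+1=6, FN=0+3+1=4 → 28/38 = 0.73684
  7: TP=14, FP=0+3+0=3, FN=0+1+0=1 → 28/32 = 0.87500
  8: TP=10, FP=1+1+0=2, FN=0+1+0=1 → 20/23 = 0.86957
Weighted-F1 score = Σ (supportᵢ/N)·F1 scoreᵢ with N=61: (17/61)·0.82759 + (18/61)·0.73684 + (15/61)·0.87500 + (11/61)·0.86957 = 0.8200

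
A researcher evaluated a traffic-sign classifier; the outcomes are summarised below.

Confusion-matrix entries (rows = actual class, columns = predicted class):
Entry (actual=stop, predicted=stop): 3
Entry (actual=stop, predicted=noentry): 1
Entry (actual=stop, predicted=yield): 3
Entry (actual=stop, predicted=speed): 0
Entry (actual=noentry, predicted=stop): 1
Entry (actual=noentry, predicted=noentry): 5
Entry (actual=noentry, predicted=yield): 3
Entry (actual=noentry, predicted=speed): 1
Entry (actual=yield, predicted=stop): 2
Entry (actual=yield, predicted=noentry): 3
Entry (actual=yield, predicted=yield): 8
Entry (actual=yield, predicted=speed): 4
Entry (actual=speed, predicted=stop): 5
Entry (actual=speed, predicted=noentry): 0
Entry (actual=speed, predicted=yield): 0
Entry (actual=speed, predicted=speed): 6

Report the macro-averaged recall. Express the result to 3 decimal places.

Per-class recall (TP/(TP+FN)):
  stop: TP=3, FN=1+3+0=4 → 3/7 = 0.4286
  noentry: TP=5, FN=1+3+1=5 → 5/10 = 0.5000
  yield: TP=8, FN=2+3+4=9 → 8/17 = 0.4706
  speed: TP=6, FN=5+0+0=5 → 6/11 = 0.5455
Macro-recall = mean = (0.4286 + 0.5000 + 0.4706 + 0.5455) / 4 = 0.486

0.486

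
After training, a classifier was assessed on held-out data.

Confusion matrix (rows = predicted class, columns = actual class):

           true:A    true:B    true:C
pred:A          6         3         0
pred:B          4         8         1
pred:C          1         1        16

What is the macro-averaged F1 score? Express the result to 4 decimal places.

Per-class F1 score (2·TP/(2·TP+FP+FN)):
  A: TP=6, FP=3+0=3, FN=4+1=5 → 12/20 = 0.60000
  B: TP=8, FP=4+1=5, FN=3+1=4 → 16/25 = 0.64000
  C: TP=16, FP=1+1=2, FN=0+1=1 → 32/35 = 0.91429
Macro-F1 score = mean = (0.60000 + 0.64000 + 0.91429) / 3 = 0.7181

0.7181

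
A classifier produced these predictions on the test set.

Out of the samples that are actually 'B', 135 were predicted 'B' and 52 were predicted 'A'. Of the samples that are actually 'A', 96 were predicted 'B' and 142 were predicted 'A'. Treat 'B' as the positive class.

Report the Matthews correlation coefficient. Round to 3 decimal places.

MCC = (TP·TN − FP·FN) / √((TP+FP)(TP+FN)(TN+FP)(TN+FN))
Numerator = 135·142 − 96·52 = 14178
Denominator = √(231·187·238·194) = √1994491884 = 44659.7345
MCC = 14178 / 44659.7345 = 0.317

0.317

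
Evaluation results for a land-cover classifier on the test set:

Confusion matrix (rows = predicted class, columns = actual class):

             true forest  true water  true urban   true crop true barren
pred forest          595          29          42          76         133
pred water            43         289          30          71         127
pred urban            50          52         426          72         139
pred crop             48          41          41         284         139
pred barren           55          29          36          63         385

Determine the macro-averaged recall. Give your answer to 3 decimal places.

0.614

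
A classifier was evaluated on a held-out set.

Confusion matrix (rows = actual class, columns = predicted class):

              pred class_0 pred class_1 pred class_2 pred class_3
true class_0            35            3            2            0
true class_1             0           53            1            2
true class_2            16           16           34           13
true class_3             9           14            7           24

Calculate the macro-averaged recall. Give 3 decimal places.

0.674

Per-class recall (TP/(TP+FN)):
  class_0: TP=35, FN=3+2+0=5 → 35/40 = 0.8750
  class_1: TP=53, FN=0+1+2=3 → 53/56 = 0.9464
  class_2: TP=34, FN=16+16+13=45 → 34/79 = 0.4304
  class_3: TP=24, FN=9+14+7=30 → 24/54 = 0.4444
Macro-recall = mean = (0.8750 + 0.9464 + 0.4304 + 0.4444) / 4 = 0.674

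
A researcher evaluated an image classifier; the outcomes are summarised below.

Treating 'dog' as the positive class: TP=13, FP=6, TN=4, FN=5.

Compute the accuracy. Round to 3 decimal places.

Accuracy = (TP+TN)/N = (13+4)/28 = 0.607

0.607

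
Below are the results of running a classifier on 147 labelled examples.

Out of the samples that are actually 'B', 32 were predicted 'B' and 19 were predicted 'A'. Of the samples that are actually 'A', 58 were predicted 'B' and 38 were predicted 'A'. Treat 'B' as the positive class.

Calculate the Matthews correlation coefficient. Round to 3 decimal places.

MCC = (TP·TN − FP·FN) / √((TP+FP)(TP+FN)(TN+FP)(TN+FN))
Numerator = 32·38 − 58·19 = 114
Denominator = √(90·51·96·57) = √25116480 = 5011.6345
MCC = 114 / 5011.6345 = 0.023

0.023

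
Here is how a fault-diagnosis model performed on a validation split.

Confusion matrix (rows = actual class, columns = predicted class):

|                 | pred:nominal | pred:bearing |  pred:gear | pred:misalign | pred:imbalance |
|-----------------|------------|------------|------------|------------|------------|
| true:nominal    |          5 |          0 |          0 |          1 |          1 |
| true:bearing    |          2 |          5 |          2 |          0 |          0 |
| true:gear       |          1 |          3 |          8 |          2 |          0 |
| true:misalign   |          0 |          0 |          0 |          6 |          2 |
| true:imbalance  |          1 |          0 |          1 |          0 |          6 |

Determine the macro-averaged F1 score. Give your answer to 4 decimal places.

Per-class F1 score (2·TP/(2·TP+FP+FN)):
  nominal: TP=5, FP=2+1+0+1=4, FN=0+0+1+1=2 → 10/16 = 0.62500
  bearing: TP=5, FP=0+3+0+0=3, FN=2+2+0+0=4 → 10/17 = 0.58824
  gear: TP=8, FP=0+2+0+1=3, FN=1+3+2+0=6 → 16/25 = 0.64000
  misalign: TP=6, FP=1+0+2+0=3, FN=0+0+0+2=2 → 12/17 = 0.70588
  imbalance: TP=6, FP=1+0+0+2=3, FN=1+0+1+0=2 → 12/17 = 0.70588
Macro-F1 score = mean = (0.62500 + 0.58824 + 0.64000 + 0.70588 + 0.70588) / 5 = 0.6530

0.6530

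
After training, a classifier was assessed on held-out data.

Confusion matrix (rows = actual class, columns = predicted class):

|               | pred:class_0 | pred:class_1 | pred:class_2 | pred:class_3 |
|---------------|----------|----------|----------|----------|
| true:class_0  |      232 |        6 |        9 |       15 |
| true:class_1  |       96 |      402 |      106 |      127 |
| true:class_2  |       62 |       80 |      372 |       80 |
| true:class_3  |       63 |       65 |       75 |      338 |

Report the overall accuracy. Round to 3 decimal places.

0.632

Accuracy = trace / total = (232+402+372+338=1344) / 2128 = 1344/2128 = 0.632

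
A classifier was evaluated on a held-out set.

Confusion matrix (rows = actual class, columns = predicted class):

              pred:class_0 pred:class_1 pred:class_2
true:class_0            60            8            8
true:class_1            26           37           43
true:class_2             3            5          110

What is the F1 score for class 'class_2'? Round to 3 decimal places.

0.789

One-vs-rest for 'class_2': TP = diagonal; FP = other classes predicted 'class_2'; FN = 'class_2' predicted as other.
F1 score = 2·TP/(2·TP+FP+FN).
class_2: TP=110, FP=8+43=51, FN=3+5=8 → 220/279 = 0.7885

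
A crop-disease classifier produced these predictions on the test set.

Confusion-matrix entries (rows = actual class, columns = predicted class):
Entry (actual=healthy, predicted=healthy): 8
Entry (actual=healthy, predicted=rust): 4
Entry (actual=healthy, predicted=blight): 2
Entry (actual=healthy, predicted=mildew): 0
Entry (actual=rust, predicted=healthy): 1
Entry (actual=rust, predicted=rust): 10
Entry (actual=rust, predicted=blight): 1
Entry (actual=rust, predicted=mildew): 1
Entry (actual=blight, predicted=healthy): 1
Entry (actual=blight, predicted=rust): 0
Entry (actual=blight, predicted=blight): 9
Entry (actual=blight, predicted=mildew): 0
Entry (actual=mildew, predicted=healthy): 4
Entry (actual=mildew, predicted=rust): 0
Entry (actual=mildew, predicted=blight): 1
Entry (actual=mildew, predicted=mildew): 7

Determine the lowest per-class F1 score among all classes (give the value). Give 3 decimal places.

Per-class F1 score (2·TP/(2·TP+FP+FN)):
  healthy: TP=8, FP=1+1+4=6, FN=4+2+0=6 → 16/28 = 0.5714
  rust: TP=10, FP=4+0+0=4, FN=1+1+1=3 → 20/27 = 0.7407
  blight: TP=9, FP=2+1+1=4, FN=1+0+0=1 → 18/23 = 0.7826
  mildew: TP=7, FP=0+1+0=1, FN=4+0+1=5 → 14/20 = 0.7000
Lowest is class 'healthy' with F1 score = 0.571.

0.571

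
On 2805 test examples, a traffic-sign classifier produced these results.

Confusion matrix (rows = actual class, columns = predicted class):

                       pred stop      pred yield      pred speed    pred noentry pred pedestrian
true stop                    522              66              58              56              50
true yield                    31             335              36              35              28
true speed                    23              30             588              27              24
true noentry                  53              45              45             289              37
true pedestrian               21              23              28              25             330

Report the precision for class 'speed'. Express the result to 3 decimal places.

Take TP from the diagonal, FP from the rest of the 'speed' prediction marginal, FN from the rest of the 'speed' actual marginal.
precision = TP/(TP+FP).
speed: TP=588, FP=58+36+45+28=167 → 588/755 = 0.7788

0.779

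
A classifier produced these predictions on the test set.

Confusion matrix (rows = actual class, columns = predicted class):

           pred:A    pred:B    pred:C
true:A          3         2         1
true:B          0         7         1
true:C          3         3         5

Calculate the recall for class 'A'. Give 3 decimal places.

Take TP from the diagonal, FP from the rest of the 'A' prediction marginal, FN from the rest of the 'A' actual marginal.
recall = TP/(TP+FN).
A: TP=3, FN=2+1=3 → 3/6 = 0.5000

0.500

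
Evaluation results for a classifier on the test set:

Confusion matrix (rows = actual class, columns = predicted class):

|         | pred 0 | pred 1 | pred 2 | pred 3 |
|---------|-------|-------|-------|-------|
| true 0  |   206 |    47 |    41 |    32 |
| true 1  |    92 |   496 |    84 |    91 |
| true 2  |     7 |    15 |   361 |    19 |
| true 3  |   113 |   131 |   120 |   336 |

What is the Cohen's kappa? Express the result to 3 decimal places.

0.513

Observed agreement pₒ = trace/N = 1399/2191 = 0.6385
Expected agreement pₑ = Σ (rowᵢ·colᵢ)/N² = (326·418 + 763·689 + 402·606 + 700·478)/2191² = 0.2583
κ = (pₒ − pₑ)/(1 − pₑ) = (0.6385 − 0.2583)/(1 − 0.2583) = 0.513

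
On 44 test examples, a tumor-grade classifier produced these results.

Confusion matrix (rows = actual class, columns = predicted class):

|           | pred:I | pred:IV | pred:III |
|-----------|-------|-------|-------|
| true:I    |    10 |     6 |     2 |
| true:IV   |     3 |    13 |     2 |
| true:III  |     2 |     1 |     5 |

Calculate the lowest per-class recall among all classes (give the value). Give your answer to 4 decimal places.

0.5556

Per-class recall (TP/(TP+FN)):
  I: TP=10, FN=6+2=8 → 10/18 = 0.55556
  IV: TP=13, FN=3+2=5 → 13/18 = 0.72222
  III: TP=5, FN=2+1=3 → 5/8 = 0.62500
Lowest is class 'I' with recall = 0.5556.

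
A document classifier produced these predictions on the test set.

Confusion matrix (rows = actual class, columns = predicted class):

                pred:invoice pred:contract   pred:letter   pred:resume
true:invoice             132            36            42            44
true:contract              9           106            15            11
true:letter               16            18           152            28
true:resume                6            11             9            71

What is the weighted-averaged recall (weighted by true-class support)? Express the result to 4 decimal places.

Per-class recall (TP/(TP+FN)):
  invoice: TP=132, FN=36+42+44=122 → 132/254 = 0.51969
  contract: TP=106, FN=9+15+11=35 → 106/141 = 0.75177
  letter: TP=152, FN=16+18+28=62 → 152/214 = 0.71028
  resume: TP=71, FN=6+11+9=26 → 71/97 = 0.73196
Weighted-recall = Σ (supportᵢ/N)·recallᵢ with N=706: (254/706)·0.51969 + (141/706)·0.75177 + (214/706)·0.71028 + (97/706)·0.73196 = 0.6530

0.6530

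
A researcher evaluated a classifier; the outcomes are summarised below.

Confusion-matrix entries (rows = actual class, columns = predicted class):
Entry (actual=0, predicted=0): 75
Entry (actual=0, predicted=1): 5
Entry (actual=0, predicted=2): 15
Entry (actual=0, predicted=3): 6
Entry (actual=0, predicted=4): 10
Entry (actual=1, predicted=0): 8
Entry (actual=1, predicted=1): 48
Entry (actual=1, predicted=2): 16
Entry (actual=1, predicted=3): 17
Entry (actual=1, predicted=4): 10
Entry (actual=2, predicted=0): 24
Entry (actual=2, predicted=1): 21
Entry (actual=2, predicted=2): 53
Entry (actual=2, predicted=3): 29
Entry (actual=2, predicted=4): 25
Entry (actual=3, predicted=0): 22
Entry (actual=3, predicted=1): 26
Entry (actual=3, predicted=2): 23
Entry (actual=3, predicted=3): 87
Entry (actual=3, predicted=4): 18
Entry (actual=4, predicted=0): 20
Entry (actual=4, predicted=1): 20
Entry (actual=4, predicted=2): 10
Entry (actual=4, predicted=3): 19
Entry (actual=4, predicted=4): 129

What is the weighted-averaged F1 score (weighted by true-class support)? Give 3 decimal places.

0.530

Per-class F1 score (2·TP/(2·TP+FP+FN)):
  0: TP=75, FP=8+24+22+20=74, FN=5+15+6+10=36 → 150/260 = 0.5769
  1: TP=48, FP=5+21+26+20=72, FN=8+16+17+10=51 → 96/219 = 0.4384
  2: TP=53, FP=15+16+23+10=64, FN=24+21+29+25=99 → 106/269 = 0.3941
  3: TP=87, FP=6+17+29+19=71, FN=22+26+23+18=89 → 174/334 = 0.5210
  4: TP=129, FP=10+10+25+18=63, FN=20+20+10+19=69 → 258/390 = 0.6615
Weighted-F1 score = Σ (supportᵢ/N)·F1 scoreᵢ with N=736: (111/736)·0.5769 + (99/736)·0.4384 + (152/736)·0.3941 + (176/736)·0.5210 + (198/736)·0.6615 = 0.530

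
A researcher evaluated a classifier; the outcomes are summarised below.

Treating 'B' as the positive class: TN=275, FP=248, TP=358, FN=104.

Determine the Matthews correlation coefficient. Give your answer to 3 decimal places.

MCC = (TP·TN − FP·FN) / √((TP+FP)(TP+FN)(TN+FP)(TN+FN))
Numerator = 358·275 − 248·104 = 72658
Denominator = √(606·462·523·379) = √55495209924 = 235574.2132
MCC = 72658 / 235574.2132 = 0.308

0.308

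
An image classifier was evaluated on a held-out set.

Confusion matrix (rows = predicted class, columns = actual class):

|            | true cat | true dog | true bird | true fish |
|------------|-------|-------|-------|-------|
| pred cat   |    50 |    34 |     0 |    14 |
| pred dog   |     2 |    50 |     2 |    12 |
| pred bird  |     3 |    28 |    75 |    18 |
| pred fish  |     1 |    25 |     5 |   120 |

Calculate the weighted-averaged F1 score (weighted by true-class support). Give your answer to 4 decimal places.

0.6572

Per-class F1 score (2·TP/(2·TP+FP+FN)):
  cat: TP=50, FP=34+0+14=48, FN=2+3+1=6 → 100/154 = 0.64935
  dog: TP=50, FP=2+2+12=16, FN=34+28+25=87 → 100/203 = 0.49261
  bird: TP=75, FP=3+28+18=49, FN=0+2+5=7 → 150/206 = 0.72816
  fish: TP=120, FP=1+25+5=31, FN=14+12+18=44 → 240/315 = 0.76190
Weighted-F1 score = Σ (supportᵢ/N)·F1 scoreᵢ with N=439: (56/439)·0.64935 + (137/439)·0.49261 + (82/439)·0.72816 + (164/439)·0.76190 = 0.6572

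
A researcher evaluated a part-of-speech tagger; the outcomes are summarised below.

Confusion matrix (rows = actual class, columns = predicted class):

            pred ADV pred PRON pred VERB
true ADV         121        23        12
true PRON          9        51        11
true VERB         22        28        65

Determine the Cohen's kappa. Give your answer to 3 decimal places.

0.527

Observed agreement pₒ = trace/N = 237/342 = 0.6930
Expected agreement pₑ = Σ (rowᵢ·colᵢ)/N² = (156·152 + 71·102 + 115·88)/342² = 0.3512
κ = (pₒ − pₑ)/(1 − pₑ) = (0.6930 − 0.3512)/(1 − 0.3512) = 0.527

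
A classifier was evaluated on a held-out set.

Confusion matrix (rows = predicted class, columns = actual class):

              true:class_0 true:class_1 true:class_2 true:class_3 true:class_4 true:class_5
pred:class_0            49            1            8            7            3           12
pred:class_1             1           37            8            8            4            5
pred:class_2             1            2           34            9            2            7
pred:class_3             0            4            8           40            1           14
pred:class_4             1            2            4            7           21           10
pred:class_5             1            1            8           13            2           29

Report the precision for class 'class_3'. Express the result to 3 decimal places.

0.597

Take TP from the diagonal, FP from the rest of the 'class_3' prediction marginal, FN from the rest of the 'class_3' actual marginal.
precision = TP/(TP+FP).
class_3: TP=40, FP=0+4+8+1+14=27 → 40/67 = 0.5970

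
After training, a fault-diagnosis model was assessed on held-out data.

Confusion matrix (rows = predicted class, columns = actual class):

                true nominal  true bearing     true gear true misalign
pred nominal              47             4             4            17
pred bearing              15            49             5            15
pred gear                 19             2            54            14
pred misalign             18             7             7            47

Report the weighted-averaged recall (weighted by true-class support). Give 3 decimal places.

0.608

Per-class recall (TP/(TP+FN)):
  nominal: TP=47, FN=15+19+18=52 → 47/99 = 0.4747
  bearing: TP=49, FN=4+2+7=13 → 49/62 = 0.7903
  gear: TP=54, FN=4+5+7=16 → 54/70 = 0.7714
  misalign: TP=47, FN=17+15+14=46 → 47/93 = 0.5054
Weighted-recall = Σ (supportᵢ/N)·recallᵢ with N=324: (99/324)·0.4747 + (62/324)·0.7903 + (70/324)·0.7714 + (93/324)·0.5054 = 0.608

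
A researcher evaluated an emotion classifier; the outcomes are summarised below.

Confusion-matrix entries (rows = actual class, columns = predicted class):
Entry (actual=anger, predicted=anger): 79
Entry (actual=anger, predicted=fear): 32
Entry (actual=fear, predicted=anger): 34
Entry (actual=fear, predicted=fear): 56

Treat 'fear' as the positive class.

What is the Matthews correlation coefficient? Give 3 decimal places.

0.335

MCC = (TP·TN − FP·FN) / √((TP+FP)(TP+FN)(TN+FP)(TN+FN))
Numerator = 56·79 − 32·34 = 3336
Denominator = √(88·90·111·113) = √99340560 = 9966.9735
MCC = 3336 / 9966.9735 = 0.335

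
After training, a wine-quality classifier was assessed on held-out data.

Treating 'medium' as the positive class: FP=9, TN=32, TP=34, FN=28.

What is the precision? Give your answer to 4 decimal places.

Precision = TP/(TP+FP) = 34/(34+9) = 34/43 = 0.7907

0.7907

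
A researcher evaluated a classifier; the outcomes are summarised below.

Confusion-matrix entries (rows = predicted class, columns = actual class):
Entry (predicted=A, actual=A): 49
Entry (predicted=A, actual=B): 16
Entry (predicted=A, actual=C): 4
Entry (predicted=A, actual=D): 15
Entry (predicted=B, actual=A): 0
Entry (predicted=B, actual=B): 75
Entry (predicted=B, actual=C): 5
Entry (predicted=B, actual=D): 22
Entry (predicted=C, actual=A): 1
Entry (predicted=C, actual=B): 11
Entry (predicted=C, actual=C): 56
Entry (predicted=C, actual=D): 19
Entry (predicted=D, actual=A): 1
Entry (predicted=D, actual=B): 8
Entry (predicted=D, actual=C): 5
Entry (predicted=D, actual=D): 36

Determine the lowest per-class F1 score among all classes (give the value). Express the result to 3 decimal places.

0.507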